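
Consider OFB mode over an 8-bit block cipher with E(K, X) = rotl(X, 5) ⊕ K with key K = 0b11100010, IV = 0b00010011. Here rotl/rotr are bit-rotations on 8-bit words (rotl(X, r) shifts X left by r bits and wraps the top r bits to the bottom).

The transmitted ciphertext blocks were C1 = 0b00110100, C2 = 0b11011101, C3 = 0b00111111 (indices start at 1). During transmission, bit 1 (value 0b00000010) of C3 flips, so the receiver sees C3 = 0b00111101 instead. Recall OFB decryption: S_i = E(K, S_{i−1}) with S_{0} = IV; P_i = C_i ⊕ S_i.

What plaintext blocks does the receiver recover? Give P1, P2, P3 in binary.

Only C3 changed, to 0b00111101. In OFB, a change in C_i flips the same bit in P_i only; the keystream is unaffected. Decrypting the received ciphertext:
P1: S = E(K, 0b00010011) = 0b10000000; 0b00110100 ⊕ 0b10000000 = 0b10110100.
P2: S = E(K, 0b10000000) = 0b11110010; 0b11011101 ⊕ 0b11110010 = 0b00101111.
P3: S = E(K, 0b11110010) = 0b10111100; 0b00111101 ⊕ 0b10111100 = 0b10000001.
Blocks that differ from the original plaintext: P3.

P1 = 0b10110100, P2 = 0b00101111, P3 = 0b10000001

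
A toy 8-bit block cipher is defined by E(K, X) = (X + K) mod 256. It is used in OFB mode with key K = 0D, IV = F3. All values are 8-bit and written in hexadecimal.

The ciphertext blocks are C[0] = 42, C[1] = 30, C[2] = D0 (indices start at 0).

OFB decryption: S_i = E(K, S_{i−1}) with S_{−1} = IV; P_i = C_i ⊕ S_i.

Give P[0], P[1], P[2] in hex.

P[0]: S = E(K, F3) = 00; 42 ⊕ 00 = 42.
P[1]: S = E(K, 00) = 0D; 30 ⊕ 0D = 3D.
P[2]: S = E(K, 0D) = 1A; D0 ⊕ 1A = CA.

P[0] = 42, P[1] = 3D, P[2] = CA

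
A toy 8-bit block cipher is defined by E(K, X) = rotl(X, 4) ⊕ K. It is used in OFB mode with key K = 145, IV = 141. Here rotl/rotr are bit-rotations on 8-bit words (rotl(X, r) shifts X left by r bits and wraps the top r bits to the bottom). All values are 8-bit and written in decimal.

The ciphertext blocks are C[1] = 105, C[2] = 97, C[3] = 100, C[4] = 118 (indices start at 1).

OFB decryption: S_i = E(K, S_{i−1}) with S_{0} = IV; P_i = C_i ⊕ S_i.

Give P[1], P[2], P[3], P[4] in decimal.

P[1]: S = E(K, 141) = 73; 105 ⊕ 73 = 32.
P[2]: S = E(K, 73) = 5; 97 ⊕ 5 = 100.
P[3]: S = E(K, 5) = 193; 100 ⊕ 193 = 165.
P[4]: S = E(K, 193) = 141; 118 ⊕ 141 = 251.

P[1] = 32, P[2] = 100, P[3] = 165, P[4] = 251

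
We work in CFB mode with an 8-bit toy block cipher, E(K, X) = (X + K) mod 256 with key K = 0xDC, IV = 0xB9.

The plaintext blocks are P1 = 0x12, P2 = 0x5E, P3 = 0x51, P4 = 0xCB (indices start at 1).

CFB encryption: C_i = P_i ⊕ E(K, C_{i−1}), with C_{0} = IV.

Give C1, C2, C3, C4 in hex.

C1: E(K, 0xB9) = 0x95; 0x12 ⊕ 0x95 = 0x87.
C2: E(K, 0x87) = 0x63; 0x5E ⊕ 0x63 = 0x3D.
C3: E(K, 0x3D) = 0x19; 0x51 ⊕ 0x19 = 0x48.
C4: E(K, 0x48) = 0x24; 0xCB ⊕ 0x24 = 0xEF.

C1 = 0x87, C2 = 0x3D, C3 = 0x48, C4 = 0xEF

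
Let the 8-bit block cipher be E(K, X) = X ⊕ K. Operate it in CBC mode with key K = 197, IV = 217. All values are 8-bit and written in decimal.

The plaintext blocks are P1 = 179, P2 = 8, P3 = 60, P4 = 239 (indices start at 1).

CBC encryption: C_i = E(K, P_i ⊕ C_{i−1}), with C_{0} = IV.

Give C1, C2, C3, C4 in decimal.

C1 = 175, C2 = 98, C3 = 155, C4 = 177

C1: P1 ⊕ 217 = 106; E(K, 106) = 175.
C2: P2 ⊕ 175 = 167; E(K, 167) = 98.
C3: P3 ⊕ 98 = 94; E(K, 94) = 155.
C4: P4 ⊕ 155 = 116; E(K, 116) = 177.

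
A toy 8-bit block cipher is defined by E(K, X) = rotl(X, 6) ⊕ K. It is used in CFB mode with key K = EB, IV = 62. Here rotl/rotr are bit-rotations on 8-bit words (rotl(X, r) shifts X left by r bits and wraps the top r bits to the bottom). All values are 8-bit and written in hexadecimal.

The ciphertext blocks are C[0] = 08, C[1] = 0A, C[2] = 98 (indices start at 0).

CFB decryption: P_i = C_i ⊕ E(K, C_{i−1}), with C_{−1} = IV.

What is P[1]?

P[1]: E(K, 08) = E9; 0A ⊕ E9 = E3.

P[1] = E3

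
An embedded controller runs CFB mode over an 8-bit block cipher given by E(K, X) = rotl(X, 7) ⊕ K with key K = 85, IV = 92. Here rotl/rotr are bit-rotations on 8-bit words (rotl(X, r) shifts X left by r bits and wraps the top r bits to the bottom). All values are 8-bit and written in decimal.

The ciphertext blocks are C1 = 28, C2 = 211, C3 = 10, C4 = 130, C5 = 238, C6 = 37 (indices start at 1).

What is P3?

P3 = 182

CFB decryption: P_i = C_i ⊕ E(K, C_{i−1}), with C_{0} = IV.
P3: E(K, 211) = 188; 10 ⊕ 188 = 182.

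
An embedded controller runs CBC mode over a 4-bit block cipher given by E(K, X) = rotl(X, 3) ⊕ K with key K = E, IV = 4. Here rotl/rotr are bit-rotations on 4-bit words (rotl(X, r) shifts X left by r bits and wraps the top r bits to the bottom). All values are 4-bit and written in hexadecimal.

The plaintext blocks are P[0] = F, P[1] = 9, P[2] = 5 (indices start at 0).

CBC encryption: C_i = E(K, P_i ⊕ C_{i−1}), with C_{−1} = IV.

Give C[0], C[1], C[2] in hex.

C[0]: P[0] ⊕ 4 = B; E(K, B) = 3.
C[1]: P[1] ⊕ 3 = A; E(K, A) = B.
C[2]: P[2] ⊕ B = E; E(K, E) = 9.

C[0] = 3, C[1] = B, C[2] = 9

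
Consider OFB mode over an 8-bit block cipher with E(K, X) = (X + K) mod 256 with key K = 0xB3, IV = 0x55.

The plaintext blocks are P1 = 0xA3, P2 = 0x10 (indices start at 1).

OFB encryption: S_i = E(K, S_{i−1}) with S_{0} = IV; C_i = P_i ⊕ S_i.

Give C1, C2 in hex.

C1: S = E(K, 0x55) = 0x08; 0xA3 ⊕ 0x08 = 0xAB.
C2: S = E(K, 0x08) = 0xBB; 0x10 ⊕ 0xBB = 0xAB.

C1 = 0xAB, C2 = 0xAB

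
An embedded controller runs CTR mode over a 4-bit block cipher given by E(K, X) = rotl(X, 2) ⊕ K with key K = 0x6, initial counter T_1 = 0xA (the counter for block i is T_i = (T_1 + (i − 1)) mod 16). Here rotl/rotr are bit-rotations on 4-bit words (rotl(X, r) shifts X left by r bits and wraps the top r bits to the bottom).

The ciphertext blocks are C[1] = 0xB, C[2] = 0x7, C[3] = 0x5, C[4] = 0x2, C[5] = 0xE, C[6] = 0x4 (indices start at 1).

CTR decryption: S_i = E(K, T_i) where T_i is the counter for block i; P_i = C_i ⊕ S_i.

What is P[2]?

P[2]: T = 0xB, S = E(K, T) = 0x8; 0x7 ⊕ 0x8 = 0xF.

P[2] = 0xF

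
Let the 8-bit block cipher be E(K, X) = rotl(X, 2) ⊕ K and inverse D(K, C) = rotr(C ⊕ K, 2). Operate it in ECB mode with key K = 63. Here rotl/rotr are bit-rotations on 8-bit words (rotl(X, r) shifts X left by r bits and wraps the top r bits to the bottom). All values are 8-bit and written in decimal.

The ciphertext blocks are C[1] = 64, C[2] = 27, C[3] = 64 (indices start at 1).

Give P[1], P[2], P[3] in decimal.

P[1] = 223, P[2] = 9, P[3] = 223

ECB decryption: P_i = D(K, C_i).
P[1]: D(K, 64) = 223.
P[2]: D(K, 27) = 9.
P[3]: D(K, 64) = 223.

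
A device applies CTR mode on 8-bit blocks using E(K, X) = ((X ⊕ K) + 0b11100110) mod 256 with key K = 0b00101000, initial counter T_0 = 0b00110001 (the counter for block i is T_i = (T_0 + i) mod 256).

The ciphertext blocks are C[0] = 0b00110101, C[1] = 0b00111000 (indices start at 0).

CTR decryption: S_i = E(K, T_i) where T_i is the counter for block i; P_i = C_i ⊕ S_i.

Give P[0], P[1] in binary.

P[0]: T = 0b00110001, S = E(K, T) = 0b11111111; 0b00110101 ⊕ 0b11111111 = 0b11001010.
P[1]: T = 0b00110010, S = E(K, T) = 0b00000000; 0b00111000 ⊕ 0b00000000 = 0b00111000.

P[0] = 0b11001010, P[1] = 0b00111000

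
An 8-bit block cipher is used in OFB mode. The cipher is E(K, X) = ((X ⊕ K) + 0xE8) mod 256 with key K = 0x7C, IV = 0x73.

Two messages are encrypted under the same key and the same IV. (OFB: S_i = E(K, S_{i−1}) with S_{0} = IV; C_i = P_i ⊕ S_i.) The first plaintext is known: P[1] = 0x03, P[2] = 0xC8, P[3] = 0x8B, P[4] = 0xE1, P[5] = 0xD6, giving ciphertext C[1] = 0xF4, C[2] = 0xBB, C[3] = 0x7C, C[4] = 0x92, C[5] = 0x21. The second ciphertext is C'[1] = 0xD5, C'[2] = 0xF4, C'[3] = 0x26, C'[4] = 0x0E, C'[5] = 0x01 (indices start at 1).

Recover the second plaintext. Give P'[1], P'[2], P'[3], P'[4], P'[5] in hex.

In OFB with a reused IV, both messages share the same keystream S_i, so C_i ⊕ C'_i = P_i ⊕ P'_i and thus P'_i = P_i ⊕ C_i ⊕ C'_i.
P'[1]: 0x03 ⊕ 0xF4 ⊕ 0xD5 = 0x22.
P'[2]: 0xC8 ⊕ 0xBB ⊕ 0xF4 = 0x87.
P'[3]: 0x8B ⊕ 0x7C ⊕ 0x26 = 0xD1.
P'[4]: 0xE1 ⊕ 0x92 ⊕ 0x0E = 0x7D.
P'[5]: 0xD6 ⊕ 0x21 ⊕ 0x01 = 0xF6.

P'[1] = 0x22, P'[2] = 0x87, P'[3] = 0xD1, P'[4] = 0x7D, P'[5] = 0xF6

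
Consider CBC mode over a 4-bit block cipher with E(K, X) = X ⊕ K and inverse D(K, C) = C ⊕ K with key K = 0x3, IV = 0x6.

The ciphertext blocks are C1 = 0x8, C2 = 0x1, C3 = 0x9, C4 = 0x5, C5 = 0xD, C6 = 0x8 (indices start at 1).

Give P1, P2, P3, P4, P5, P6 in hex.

P1 = 0xD, P2 = 0xA, P3 = 0xB, P4 = 0xF, P5 = 0xB, P6 = 0x6

CBC decryption: P_i = D(K, C_i) ⊕ C_{i−1}, with C_{0} = IV.
P1: D(K, 0x8) = 0xB; 0xB ⊕ 0x6 = 0xD.
P2: D(K, 0x1) = 0x2; 0x2 ⊕ 0x8 = 0xA.
P3: D(K, 0x9) = 0xA; 0xA ⊕ 0x1 = 0xB.
P4: D(K, 0x5) = 0x6; 0x6 ⊕ 0x9 = 0xF.
P5: D(K, 0xD) = 0xE; 0xE ⊕ 0x5 = 0xB.
P6: D(K, 0x8) = 0xB; 0xB ⊕ 0xD = 0x6.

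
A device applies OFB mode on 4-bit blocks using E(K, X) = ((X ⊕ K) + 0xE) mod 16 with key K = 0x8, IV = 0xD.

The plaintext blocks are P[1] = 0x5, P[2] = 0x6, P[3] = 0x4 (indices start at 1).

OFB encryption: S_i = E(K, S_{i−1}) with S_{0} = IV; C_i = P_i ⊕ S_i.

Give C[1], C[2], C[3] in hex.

C[1] = 0x6, C[2] = 0xF, C[3] = 0xB

C[1]: S = E(K, 0xD) = 0x3; 0x5 ⊕ 0x3 = 0x6.
C[2]: S = E(K, 0x3) = 0x9; 0x6 ⊕ 0x9 = 0xF.
C[3]: S = E(K, 0x9) = 0xF; 0x4 ⊕ 0xF = 0xB.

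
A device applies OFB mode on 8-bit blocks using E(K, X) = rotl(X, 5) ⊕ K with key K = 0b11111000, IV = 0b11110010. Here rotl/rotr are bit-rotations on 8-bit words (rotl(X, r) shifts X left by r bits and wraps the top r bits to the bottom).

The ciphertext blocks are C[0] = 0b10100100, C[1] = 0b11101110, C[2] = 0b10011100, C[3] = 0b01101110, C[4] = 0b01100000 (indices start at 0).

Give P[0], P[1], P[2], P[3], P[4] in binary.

P[0] = 0b00000010, P[1] = 0b11000010, P[2] = 0b11100001, P[3] = 0b00111001, P[4] = 0b01110010

OFB decryption: S_i = E(K, S_{i−1}) with S_{−1} = IV; P_i = C_i ⊕ S_i.
P[0]: S = E(K, 0b11110010) = 0b10100110; 0b10100100 ⊕ 0b10100110 = 0b00000010.
P[1]: S = E(K, 0b10100110) = 0b00101100; 0b11101110 ⊕ 0b00101100 = 0b11000010.
P[2]: S = E(K, 0b00101100) = 0b01111101; 0b10011100 ⊕ 0b01111101 = 0b11100001.
P[3]: S = E(K, 0b01111101) = 0b01010111; 0b01101110 ⊕ 0b01010111 = 0b00111001.
P[4]: S = E(K, 0b01010111) = 0b00010010; 0b01100000 ⊕ 0b00010010 = 0b01110010.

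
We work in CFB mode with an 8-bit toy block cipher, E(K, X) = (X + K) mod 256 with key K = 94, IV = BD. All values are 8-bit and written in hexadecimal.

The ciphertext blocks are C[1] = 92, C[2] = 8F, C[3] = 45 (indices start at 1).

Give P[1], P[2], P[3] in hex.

CFB decryption: P_i = C_i ⊕ E(K, C_{i−1}), with C_{0} = IV.
P[1]: E(K, BD) = 51; 92 ⊕ 51 = C3.
P[2]: E(K, 92) = 26; 8F ⊕ 26 = A9.
P[3]: E(K, 8F) = 23; 45 ⊕ 23 = 66.

P[1] = C3, P[2] = A9, P[3] = 66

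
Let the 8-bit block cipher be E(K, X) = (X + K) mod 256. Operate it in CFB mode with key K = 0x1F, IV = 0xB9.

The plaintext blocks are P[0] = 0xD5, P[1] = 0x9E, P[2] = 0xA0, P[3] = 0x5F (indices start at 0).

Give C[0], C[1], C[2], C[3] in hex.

C[0] = 0x0D, C[1] = 0xB2, C[2] = 0x71, C[3] = 0xCF

CFB encryption: C_i = P_i ⊕ E(K, C_{i−1}), with C_{−1} = IV.
C[0]: E(K, 0xB9) = 0xD8; 0xD5 ⊕ 0xD8 = 0x0D.
C[1]: E(K, 0x0D) = 0x2C; 0x9E ⊕ 0x2C = 0xB2.
C[2]: E(K, 0xB2) = 0xD1; 0xA0 ⊕ 0xD1 = 0x71.
C[3]: E(K, 0x71) = 0x90; 0x5F ⊕ 0x90 = 0xCF.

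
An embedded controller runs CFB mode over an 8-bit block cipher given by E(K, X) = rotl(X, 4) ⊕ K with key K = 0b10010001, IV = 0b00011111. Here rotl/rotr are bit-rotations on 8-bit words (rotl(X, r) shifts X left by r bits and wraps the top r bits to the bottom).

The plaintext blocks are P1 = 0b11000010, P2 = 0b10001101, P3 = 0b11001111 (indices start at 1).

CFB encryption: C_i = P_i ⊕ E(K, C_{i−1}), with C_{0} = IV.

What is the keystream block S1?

C1: E(K, 0b00011111) = 0b01100000; 0b11000010 ⊕ 0b01100000 = 0b10100010.
So S1 = 0b01100000.

0b01100000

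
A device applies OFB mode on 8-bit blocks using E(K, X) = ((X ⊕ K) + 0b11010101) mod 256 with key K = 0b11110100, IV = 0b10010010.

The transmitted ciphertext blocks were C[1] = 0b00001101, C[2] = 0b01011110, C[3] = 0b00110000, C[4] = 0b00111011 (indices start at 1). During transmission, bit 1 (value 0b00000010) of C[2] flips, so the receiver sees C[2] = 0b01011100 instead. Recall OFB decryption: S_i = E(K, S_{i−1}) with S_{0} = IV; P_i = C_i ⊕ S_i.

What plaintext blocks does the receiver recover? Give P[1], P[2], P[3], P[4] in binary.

Only C[2] changed, to 0b01011100. In OFB, a change in C_i flips the same bit in P_i only; the keystream is unaffected. Decrypting the received ciphertext:
P[1]: S = E(K, 0b10010010) = 0b00111011; 0b00001101 ⊕ 0b00111011 = 0b00110110.
P[2]: S = E(K, 0b00111011) = 0b10100100; 0b01011100 ⊕ 0b10100100 = 0b11111000.
P[3]: S = E(K, 0b10100100) = 0b00100101; 0b00110000 ⊕ 0b00100101 = 0b00010101.
P[4]: S = E(K, 0b00100101) = 0b10100110; 0b00111011 ⊕ 0b10100110 = 0b10011101.
Blocks that differ from the original plaintext: P[2].

P[1] = 0b00110110, P[2] = 0b11111000, P[3] = 0b00010101, P[4] = 0b10011101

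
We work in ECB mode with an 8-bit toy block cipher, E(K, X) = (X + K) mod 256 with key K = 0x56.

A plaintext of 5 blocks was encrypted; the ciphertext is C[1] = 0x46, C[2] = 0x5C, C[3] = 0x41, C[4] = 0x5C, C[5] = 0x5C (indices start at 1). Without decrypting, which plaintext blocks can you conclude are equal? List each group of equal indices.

ECB encrypts each block independently with the same key, so equal ciphertext blocks imply equal plaintext blocks.
C[2] = C[4] = C[5] = 0x5C, so P[2] = P[4] = P[5].

P[2] = P[4] = P[5]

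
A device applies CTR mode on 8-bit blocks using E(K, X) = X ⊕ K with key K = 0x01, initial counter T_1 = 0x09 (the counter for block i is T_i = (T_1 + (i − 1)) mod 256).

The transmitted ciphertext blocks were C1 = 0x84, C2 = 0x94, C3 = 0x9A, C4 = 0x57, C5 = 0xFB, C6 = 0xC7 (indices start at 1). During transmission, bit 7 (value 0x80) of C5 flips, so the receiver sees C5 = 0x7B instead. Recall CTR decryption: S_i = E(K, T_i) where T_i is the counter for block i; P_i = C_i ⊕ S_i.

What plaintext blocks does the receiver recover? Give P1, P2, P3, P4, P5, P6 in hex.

Only C5 changed, to 0x7B. In CTR, a change in C_i flips the same bit in P_i only; the keystream is unaffected. Decrypting the received ciphertext:
P1: T = 0x09, S = E(K, T) = 0x08; 0x84 ⊕ 0x08 = 0x8C.
P2: T = 0x0A, S = E(K, T) = 0x0B; 0x94 ⊕ 0x0B = 0x9F.
P3: T = 0x0B, S = E(K, T) = 0x0A; 0x9A ⊕ 0x0A = 0x90.
P4: T = 0x0C, S = E(K, T) = 0x0D; 0x57 ⊕ 0x0D = 0x5A.
P5: T = 0x0D, S = E(K, T) = 0x0C; 0x7B ⊕ 0x0C = 0x77.
P6: T = 0x0E, S = E(K, T) = 0x0F; 0xC7 ⊕ 0x0F = 0xC8.
Blocks that differ from the original plaintext: P5.

P1 = 0x8C, P2 = 0x9F, P3 = 0x90, P4 = 0x5A, P5 = 0x77, P6 = 0xC8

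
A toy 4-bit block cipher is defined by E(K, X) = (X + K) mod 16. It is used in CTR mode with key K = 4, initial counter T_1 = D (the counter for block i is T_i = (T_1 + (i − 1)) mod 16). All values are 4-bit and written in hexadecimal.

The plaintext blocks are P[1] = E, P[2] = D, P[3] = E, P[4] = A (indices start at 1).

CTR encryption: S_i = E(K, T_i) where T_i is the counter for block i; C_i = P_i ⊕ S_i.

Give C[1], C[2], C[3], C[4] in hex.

C[1] = F, C[2] = F, C[3] = D, C[4] = E

C[1]: T = D, S = E(K, T) = 1; E ⊕ 1 = F.
C[2]: T = E, S = E(K, T) = 2; D ⊕ 2 = F.
C[3]: T = F, S = E(K, T) = 3; E ⊕ 3 = D.
C[4]: T = 0, S = E(K, T) = 4; A ⊕ 4 = E.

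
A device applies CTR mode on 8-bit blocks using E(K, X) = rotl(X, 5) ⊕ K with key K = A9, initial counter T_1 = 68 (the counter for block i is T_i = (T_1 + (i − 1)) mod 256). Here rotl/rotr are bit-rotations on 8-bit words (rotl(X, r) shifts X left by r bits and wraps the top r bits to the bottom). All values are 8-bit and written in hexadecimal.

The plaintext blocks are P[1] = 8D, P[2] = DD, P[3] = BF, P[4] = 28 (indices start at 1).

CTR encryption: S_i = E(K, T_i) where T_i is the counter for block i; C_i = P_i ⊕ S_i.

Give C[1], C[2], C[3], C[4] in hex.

C[1]: T = 68, S = E(K, T) = A4; 8D ⊕ A4 = 29.
C[2]: T = 69, S = E(K, T) = 84; DD ⊕ 84 = 59.
C[3]: T = 6A, S = E(K, T) = E4; BF ⊕ E4 = 5B.
C[4]: T = 6B, S = E(K, T) = C4; 28 ⊕ C4 = EC.

C[1] = 29, C[2] = 59, C[3] = 5B, C[4] = EC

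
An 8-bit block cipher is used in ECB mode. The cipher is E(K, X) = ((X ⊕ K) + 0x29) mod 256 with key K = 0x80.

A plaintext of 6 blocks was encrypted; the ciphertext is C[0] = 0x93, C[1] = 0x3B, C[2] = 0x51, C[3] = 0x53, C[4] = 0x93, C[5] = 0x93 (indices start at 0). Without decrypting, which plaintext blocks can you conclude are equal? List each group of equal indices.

P[0] = P[4] = P[5]

ECB encrypts each block independently with the same key, so equal ciphertext blocks imply equal plaintext blocks.
C[0] = C[4] = C[5] = 0x93, so P[0] = P[4] = P[5].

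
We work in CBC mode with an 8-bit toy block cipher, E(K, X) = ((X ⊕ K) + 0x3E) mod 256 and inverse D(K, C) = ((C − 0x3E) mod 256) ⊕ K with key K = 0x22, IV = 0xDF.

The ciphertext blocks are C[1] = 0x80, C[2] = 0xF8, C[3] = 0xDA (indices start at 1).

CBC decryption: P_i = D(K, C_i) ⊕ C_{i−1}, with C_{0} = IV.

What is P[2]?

P[2]: D(K, 0xF8) = 0x98; 0x98 ⊕ 0x80 = 0x18.

P[2] = 0x18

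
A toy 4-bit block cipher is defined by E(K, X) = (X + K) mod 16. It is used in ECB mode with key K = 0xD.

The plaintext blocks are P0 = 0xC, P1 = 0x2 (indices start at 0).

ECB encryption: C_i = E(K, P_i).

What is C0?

C0: E(K, 0xC) = 0x9.

C0 = 0x9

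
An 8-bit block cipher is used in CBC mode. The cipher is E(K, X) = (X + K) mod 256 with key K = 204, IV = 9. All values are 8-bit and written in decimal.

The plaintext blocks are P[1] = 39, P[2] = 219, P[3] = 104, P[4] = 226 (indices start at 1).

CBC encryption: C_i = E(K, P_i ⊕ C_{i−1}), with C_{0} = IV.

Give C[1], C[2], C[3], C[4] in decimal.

C[1] = 250, C[2] = 237, C[3] = 81, C[4] = 127

C[1]: P[1] ⊕ 9 = 46; E(K, 46) = 250.
C[2]: P[2] ⊕ 250 = 33; E(K, 33) = 237.
C[3]: P[3] ⊕ 237 = 133; E(K, 133) = 81.
C[4]: P[4] ⊕ 81 = 179; E(K, 179) = 127.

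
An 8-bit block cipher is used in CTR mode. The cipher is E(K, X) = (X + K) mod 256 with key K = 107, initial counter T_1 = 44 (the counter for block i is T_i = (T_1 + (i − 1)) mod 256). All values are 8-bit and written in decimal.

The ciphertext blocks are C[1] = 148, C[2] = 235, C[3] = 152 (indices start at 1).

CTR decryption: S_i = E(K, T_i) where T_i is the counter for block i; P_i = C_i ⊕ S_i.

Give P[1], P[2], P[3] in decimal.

P[1] = 3, P[2] = 115, P[3] = 1

P[1]: T = 44, S = E(K, T) = 151; 148 ⊕ 151 = 3.
P[2]: T = 45, S = E(K, T) = 152; 235 ⊕ 152 = 115.
P[3]: T = 46, S = E(K, T) = 153; 152 ⊕ 153 = 1.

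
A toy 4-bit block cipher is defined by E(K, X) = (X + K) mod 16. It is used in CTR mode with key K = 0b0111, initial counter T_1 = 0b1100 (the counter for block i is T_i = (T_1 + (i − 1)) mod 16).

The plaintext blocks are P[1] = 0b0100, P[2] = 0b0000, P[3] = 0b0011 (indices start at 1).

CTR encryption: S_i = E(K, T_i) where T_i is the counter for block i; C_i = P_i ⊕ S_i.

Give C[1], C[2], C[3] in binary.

C[1] = 0b0111, C[2] = 0b0100, C[3] = 0b0110

C[1]: T = 0b1100, S = E(K, T) = 0b0011; 0b0100 ⊕ 0b0011 = 0b0111.
C[2]: T = 0b1101, S = E(K, T) = 0b0100; 0b0000 ⊕ 0b0100 = 0b0100.
C[3]: T = 0b1110, S = E(K, T) = 0b0101; 0b0011 ⊕ 0b0101 = 0b0110.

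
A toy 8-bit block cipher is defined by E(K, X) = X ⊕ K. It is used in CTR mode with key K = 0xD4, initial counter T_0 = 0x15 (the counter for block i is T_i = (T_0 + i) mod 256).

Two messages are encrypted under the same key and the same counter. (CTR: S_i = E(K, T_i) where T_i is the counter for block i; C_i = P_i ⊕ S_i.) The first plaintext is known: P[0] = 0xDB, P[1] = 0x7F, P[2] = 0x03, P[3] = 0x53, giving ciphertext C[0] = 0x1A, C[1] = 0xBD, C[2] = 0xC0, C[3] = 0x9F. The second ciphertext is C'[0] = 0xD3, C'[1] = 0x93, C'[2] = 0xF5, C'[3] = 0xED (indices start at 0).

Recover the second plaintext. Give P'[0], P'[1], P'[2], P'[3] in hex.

In CTR with a reused counter, both messages share the same keystream S_i, so C_i ⊕ C'_i = P_i ⊕ P'_i and thus P'_i = P_i ⊕ C_i ⊕ C'_i.
P'[0]: 0xDB ⊕ 0x1A ⊕ 0xD3 = 0x12.
P'[1]: 0x7F ⊕ 0xBD ⊕ 0x93 = 0x51.
P'[2]: 0x03 ⊕ 0xC0 ⊕ 0xF5 = 0x36.
P'[3]: 0x53 ⊕ 0x9F ⊕ 0xED = 0x21.

P'[0] = 0x12, P'[1] = 0x51, P'[2] = 0x36, P'[3] = 0x21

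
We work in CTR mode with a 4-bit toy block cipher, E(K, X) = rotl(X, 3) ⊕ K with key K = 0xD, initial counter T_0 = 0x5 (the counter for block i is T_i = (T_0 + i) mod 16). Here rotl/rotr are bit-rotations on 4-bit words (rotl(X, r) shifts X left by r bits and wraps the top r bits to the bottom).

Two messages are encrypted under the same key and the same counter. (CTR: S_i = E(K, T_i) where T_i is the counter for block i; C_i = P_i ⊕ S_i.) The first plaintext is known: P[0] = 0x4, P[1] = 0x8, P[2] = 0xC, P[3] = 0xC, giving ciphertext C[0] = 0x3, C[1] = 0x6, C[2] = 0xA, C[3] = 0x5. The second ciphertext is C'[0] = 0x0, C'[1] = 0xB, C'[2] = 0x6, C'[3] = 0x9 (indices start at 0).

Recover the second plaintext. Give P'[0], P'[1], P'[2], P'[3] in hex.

P'[0] = 0x7, P'[1] = 0x5, P'[2] = 0x0, P'[3] = 0x0

In CTR with a reused counter, both messages share the same keystream S_i, so C_i ⊕ C'_i = P_i ⊕ P'_i and thus P'_i = P_i ⊕ C_i ⊕ C'_i.
P'[0]: 0x4 ⊕ 0x3 ⊕ 0x0 = 0x7.
P'[1]: 0x8 ⊕ 0x6 ⊕ 0xB = 0x5.
P'[2]: 0xC ⊕ 0xA ⊕ 0x6 = 0x0.
P'[3]: 0xC ⊕ 0x5 ⊕ 0x9 = 0x0.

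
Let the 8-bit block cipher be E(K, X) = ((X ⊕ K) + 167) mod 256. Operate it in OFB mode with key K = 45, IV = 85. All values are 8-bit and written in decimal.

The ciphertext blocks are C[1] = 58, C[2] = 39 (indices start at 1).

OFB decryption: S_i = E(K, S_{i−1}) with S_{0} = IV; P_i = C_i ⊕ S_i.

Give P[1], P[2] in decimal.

P[1] = 37, P[2] = 254

P[1]: S = E(K, 85) = 31; 58 ⊕ 31 = 37.
P[2]: S = E(K, 31) = 217; 39 ⊕ 217 = 254.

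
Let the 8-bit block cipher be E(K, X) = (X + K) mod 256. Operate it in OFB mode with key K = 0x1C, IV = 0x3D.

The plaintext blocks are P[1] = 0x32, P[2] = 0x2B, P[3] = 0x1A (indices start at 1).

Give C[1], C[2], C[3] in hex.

OFB encryption: S_i = E(K, S_{i−1}) with S_{0} = IV; C_i = P_i ⊕ S_i.
C[1]: S = E(K, 0x3D) = 0x59; 0x32 ⊕ 0x59 = 0x6B.
C[2]: S = E(K, 0x59) = 0x75; 0x2B ⊕ 0x75 = 0x5E.
C[3]: S = E(K, 0x75) = 0x91; 0x1A ⊕ 0x91 = 0x8B.

C[1] = 0x6B, C[2] = 0x5E, C[3] = 0x8B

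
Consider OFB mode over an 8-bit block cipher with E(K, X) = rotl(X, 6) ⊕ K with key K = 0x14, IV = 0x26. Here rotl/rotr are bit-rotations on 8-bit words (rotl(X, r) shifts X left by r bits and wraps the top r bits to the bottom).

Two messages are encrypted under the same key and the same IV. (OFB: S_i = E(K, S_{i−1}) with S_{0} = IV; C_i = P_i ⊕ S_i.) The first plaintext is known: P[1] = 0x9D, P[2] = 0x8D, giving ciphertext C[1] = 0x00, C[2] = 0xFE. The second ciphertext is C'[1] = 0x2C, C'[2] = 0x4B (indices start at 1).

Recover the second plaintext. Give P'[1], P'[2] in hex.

P'[1] = 0xB1, P'[2] = 0x38

In OFB with a reused IV, both messages share the same keystream S_i, so C_i ⊕ C'_i = P_i ⊕ P'_i and thus P'_i = P_i ⊕ C_i ⊕ C'_i.
P'[1]: 0x9D ⊕ 0x00 ⊕ 0x2C = 0xB1.
P'[2]: 0x8D ⊕ 0xFE ⊕ 0x4B = 0x38.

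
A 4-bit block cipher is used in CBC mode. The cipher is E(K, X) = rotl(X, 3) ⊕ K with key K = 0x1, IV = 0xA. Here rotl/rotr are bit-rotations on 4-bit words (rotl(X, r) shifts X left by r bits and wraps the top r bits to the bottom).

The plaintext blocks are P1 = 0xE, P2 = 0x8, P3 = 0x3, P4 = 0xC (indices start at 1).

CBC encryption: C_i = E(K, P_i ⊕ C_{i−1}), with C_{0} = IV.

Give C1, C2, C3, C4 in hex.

C1: P1 ⊕ 0xA = 0x4; E(K, 0x4) = 0x3.
C2: P2 ⊕ 0x3 = 0xB; E(K, 0xB) = 0xC.
C3: P3 ⊕ 0xC = 0xF; E(K, 0xF) = 0xE.
C4: P4 ⊕ 0xE = 0x2; E(K, 0x2) = 0x0.

C1 = 0x3, C2 = 0xC, C3 = 0xE, C4 = 0x0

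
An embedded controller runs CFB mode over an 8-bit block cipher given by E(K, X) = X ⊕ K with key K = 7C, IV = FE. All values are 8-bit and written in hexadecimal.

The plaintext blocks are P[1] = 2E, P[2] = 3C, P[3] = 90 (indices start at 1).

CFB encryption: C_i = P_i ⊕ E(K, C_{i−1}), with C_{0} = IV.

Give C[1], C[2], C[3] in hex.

C[1] = AC, C[2] = EC, C[3] = 00

C[1]: E(K, FE) = 82; 2E ⊕ 82 = AC.
C[2]: E(K, AC) = D0; 3C ⊕ D0 = EC.
C[3]: E(K, EC) = 90; 90 ⊕ 90 = 00.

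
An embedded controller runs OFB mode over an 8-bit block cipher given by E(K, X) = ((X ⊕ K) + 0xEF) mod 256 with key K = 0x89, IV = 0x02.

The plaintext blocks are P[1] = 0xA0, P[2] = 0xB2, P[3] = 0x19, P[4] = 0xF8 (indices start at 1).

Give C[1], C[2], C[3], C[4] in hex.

C[1] = 0xDA, C[2] = 0x50, C[3] = 0x43, C[4] = 0x3A

OFB encryption: S_i = E(K, S_{i−1}) with S_{0} = IV; C_i = P_i ⊕ S_i.
C[1]: S = E(K, 0x02) = 0x7A; 0xA0 ⊕ 0x7A = 0xDA.
C[2]: S = E(K, 0x7A) = 0xE2; 0xB2 ⊕ 0xE2 = 0x50.
C[3]: S = E(K, 0xE2) = 0x5A; 0x19 ⊕ 0x5A = 0x43.
C[4]: S = E(K, 0x5A) = 0xC2; 0xF8 ⊕ 0xC2 = 0x3A.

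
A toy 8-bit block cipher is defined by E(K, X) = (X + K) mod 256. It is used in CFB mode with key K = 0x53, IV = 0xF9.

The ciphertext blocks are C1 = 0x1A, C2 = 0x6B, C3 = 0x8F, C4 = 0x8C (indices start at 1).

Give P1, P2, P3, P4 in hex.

CFB decryption: P_i = C_i ⊕ E(K, C_{i−1}), with C_{0} = IV.
P1: E(K, 0xF9) = 0x4C; 0x1A ⊕ 0x4C = 0x56.
P2: E(K, 0x1A) = 0x6D; 0x6B ⊕ 0x6D = 0x06.
P3: E(K, 0x6B) = 0xBE; 0x8F ⊕ 0xBE = 0x31.
P4: E(K, 0x8F) = 0xE2; 0x8C ⊕ 0xE2 = 0x6E.

P1 = 0x56, P2 = 0x06, P3 = 0x31, P4 = 0x6E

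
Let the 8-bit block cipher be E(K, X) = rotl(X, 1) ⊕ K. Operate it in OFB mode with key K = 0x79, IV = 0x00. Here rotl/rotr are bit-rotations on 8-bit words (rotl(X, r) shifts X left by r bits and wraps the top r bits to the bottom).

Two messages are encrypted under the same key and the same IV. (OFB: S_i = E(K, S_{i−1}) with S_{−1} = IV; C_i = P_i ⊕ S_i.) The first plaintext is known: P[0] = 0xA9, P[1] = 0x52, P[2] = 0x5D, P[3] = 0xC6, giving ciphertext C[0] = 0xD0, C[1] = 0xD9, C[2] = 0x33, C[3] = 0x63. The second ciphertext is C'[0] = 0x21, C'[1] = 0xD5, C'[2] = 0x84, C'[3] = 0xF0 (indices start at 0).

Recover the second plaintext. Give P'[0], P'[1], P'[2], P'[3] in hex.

P'[0] = 0x58, P'[1] = 0x5E, P'[2] = 0xEA, P'[3] = 0x55

In OFB with a reused IV, both messages share the same keystream S_i, so C_i ⊕ C'_i = P_i ⊕ P'_i and thus P'_i = P_i ⊕ C_i ⊕ C'_i.
P'[0]: 0xA9 ⊕ 0xD0 ⊕ 0x21 = 0x58.
P'[1]: 0x52 ⊕ 0xD9 ⊕ 0xD5 = 0x5E.
P'[2]: 0x5D ⊕ 0x33 ⊕ 0x84 = 0xEA.
P'[3]: 0xC6 ⊕ 0x63 ⊕ 0xF0 = 0x55.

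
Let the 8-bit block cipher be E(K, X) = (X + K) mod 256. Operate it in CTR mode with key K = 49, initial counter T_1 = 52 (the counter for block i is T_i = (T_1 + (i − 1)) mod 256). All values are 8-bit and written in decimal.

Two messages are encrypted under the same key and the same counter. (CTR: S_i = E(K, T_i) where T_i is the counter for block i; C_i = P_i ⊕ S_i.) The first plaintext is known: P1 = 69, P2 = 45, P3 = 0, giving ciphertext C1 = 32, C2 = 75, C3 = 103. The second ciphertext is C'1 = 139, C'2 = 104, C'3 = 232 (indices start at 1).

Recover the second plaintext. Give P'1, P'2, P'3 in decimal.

P'1 = 238, P'2 = 14, P'3 = 143

In CTR with a reused counter, both messages share the same keystream S_i, so C_i ⊕ C'_i = P_i ⊕ P'_i and thus P'_i = P_i ⊕ C_i ⊕ C'_i.
P'1: 69 ⊕ 32 ⊕ 139 = 238.
P'2: 45 ⊕ 75 ⊕ 104 = 14.
P'3: 0 ⊕ 103 ⊕ 232 = 143.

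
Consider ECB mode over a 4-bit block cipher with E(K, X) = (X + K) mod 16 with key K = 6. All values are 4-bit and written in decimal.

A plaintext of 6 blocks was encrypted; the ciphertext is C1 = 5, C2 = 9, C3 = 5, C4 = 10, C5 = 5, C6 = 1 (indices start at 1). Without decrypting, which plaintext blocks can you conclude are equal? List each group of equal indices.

ECB encrypts each block independently with the same key, so equal ciphertext blocks imply equal plaintext blocks.
C1 = C3 = C5 = 5, so P1 = P3 = P5.

P1 = P3 = P5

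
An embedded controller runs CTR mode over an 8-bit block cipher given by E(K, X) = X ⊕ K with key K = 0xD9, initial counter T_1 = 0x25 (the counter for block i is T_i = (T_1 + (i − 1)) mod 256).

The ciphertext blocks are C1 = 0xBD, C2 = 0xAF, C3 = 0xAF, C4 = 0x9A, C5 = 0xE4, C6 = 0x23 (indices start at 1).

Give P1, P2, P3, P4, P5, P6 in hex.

P1 = 0x41, P2 = 0x50, P3 = 0x51, P4 = 0x6B, P5 = 0x14, P6 = 0xD0

CTR decryption: S_i = E(K, T_i) where T_i is the counter for block i; P_i = C_i ⊕ S_i.
P1: T = 0x25, S = E(K, T) = 0xFC; 0xBD ⊕ 0xFC = 0x41.
P2: T = 0x26, S = E(K, T) = 0xFF; 0xAF ⊕ 0xFF = 0x50.
P3: T = 0x27, S = E(K, T) = 0xFE; 0xAF ⊕ 0xFE = 0x51.
P4: T = 0x28, S = E(K, T) = 0xF1; 0x9A ⊕ 0xF1 = 0x6B.
P5: T = 0x29, S = E(K, T) = 0xF0; 0xE4 ⊕ 0xF0 = 0x14.
P6: T = 0x2A, S = E(K, T) = 0xF3; 0x23 ⊕ 0xF3 = 0xD0.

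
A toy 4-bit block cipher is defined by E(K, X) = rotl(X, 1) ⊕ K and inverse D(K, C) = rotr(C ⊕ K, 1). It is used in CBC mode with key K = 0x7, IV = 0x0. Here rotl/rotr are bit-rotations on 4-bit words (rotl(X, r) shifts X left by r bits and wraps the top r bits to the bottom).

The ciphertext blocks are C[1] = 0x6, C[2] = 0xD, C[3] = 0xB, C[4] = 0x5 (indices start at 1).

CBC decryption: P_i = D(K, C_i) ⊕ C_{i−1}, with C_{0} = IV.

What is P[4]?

P[4] = 0xA

P[4]: D(K, 0x5) = 0x1; 0x1 ⊕ 0xB = 0xA.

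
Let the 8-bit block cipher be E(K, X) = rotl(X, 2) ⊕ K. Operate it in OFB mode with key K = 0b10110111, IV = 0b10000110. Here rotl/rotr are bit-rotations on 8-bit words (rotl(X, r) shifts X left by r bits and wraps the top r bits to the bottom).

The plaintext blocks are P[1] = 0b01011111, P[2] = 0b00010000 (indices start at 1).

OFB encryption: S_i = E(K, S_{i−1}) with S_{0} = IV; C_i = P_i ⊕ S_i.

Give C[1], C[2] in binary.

C[1]: S = E(K, 0b10000110) = 0b10101101; 0b01011111 ⊕ 0b10101101 = 0b11110010.
C[2]: S = E(K, 0b10101101) = 0b00000001; 0b00010000 ⊕ 0b00000001 = 0b00010001.

C[1] = 0b11110010, C[2] = 0b00010001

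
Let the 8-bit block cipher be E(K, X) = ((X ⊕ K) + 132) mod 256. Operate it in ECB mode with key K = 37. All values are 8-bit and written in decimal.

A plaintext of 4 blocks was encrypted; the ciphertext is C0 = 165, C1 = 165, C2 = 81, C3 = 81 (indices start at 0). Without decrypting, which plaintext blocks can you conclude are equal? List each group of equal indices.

ECB encrypts each block independently with the same key, so equal ciphertext blocks imply equal plaintext blocks.
C0 = C1 = 165, so P0 = P1.
C2 = C3 = 81, so P2 = P3.

P0 = P1; P2 = P3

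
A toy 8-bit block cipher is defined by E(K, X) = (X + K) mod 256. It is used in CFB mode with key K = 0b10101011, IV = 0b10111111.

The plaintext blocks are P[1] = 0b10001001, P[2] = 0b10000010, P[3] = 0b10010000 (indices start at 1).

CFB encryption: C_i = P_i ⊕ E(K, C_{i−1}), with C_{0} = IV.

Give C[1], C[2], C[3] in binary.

C[1]: E(K, 0b10111111) = 0b01101010; 0b10001001 ⊕ 0b01101010 = 0b11100011.
C[2]: E(K, 0b11100011) = 0b10001110; 0b10000010 ⊕ 0b10001110 = 0b00001100.
C[3]: E(K, 0b00001100) = 0b10110111; 0b10010000 ⊕ 0b10110111 = 0b00100111.

C[1] = 0b11100011, C[2] = 0b00001100, C[3] = 0b00100111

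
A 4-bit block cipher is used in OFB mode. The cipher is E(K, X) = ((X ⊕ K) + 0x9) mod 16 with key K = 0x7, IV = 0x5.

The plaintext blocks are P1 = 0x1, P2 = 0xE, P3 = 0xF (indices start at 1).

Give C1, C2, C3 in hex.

OFB encryption: S_i = E(K, S_{i−1}) with S_{0} = IV; C_i = P_i ⊕ S_i.
C1: S = E(K, 0x5) = 0xB; 0x1 ⊕ 0xB = 0xA.
C2: S = E(K, 0xB) = 0x5; 0xE ⊕ 0x5 = 0xB.
C3: S = E(K, 0x5) = 0xB; 0xF ⊕ 0xB = 0x4.

C1 = 0xA, C2 = 0xB, C3 = 0x4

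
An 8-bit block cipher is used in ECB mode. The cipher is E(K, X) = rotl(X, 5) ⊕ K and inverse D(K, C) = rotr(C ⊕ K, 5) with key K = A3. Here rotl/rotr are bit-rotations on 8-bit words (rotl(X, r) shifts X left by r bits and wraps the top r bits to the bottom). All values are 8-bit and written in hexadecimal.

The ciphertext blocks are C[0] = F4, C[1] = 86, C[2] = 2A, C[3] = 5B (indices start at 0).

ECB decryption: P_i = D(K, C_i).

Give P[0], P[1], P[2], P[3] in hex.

P[0]: D(K, F4) = BA.
P[1]: D(K, 86) = 29.
P[2]: D(K, 2A) = 4C.
P[3]: D(K, 5B) = C7.

P[0] = BA, P[1] = 29, P[2] = 4C, P[3] = C7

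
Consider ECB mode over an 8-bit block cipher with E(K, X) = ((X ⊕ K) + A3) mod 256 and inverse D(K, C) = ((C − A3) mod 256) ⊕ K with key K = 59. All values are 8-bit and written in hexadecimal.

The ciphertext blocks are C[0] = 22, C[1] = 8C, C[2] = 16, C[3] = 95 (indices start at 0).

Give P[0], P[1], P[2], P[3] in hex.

P[0] = 26, P[1] = B0, P[2] = 2A, P[3] = AB

ECB decryption: P_i = D(K, C_i).
P[0]: D(K, 22) = 26.
P[1]: D(K, 8C) = B0.
P[2]: D(K, 16) = 2A.
P[3]: D(K, 95) = AB.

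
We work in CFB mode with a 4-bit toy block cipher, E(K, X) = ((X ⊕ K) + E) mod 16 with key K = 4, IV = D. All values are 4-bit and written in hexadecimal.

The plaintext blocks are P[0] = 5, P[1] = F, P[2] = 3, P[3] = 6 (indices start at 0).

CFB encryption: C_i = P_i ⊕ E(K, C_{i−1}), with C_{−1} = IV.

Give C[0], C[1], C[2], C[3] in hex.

C[0]: E(K, D) = 7; 5 ⊕ 7 = 2.
C[1]: E(K, 2) = 4; F ⊕ 4 = B.
C[2]: E(K, B) = D; 3 ⊕ D = E.
C[3]: E(K, E) = 8; 6 ⊕ 8 = E.

C[0] = 2, C[1] = B, C[2] = E, C[3] = E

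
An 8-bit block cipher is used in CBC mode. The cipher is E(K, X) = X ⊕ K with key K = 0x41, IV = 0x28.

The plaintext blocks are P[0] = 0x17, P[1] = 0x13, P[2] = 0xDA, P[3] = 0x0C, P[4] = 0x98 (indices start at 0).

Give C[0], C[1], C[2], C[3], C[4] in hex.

C[0] = 0x7E, C[1] = 0x2C, C[2] = 0xB7, C[3] = 0xFA, C[4] = 0x23

CBC encryption: C_i = E(K, P_i ⊕ C_{i−1}), with C_{−1} = IV.
C[0]: P[0] ⊕ 0x28 = 0x3F; E(K, 0x3F) = 0x7E.
C[1]: P[1] ⊕ 0x7E = 0x6D; E(K, 0x6D) = 0x2C.
C[2]: P[2] ⊕ 0x2C = 0xF6; E(K, 0xF6) = 0xB7.
C[3]: P[3] ⊕ 0xB7 = 0xBB; E(K, 0xBB) = 0xFA.
C[4]: P[4] ⊕ 0xFA = 0x62; E(K, 0x62) = 0x23.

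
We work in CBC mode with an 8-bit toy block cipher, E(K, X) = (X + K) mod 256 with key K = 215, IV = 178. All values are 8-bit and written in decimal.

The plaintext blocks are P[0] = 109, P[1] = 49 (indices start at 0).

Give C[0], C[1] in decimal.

CBC encryption: C_i = E(K, P_i ⊕ C_{i−1}), with C_{−1} = IV.
C[0]: P[0] ⊕ 178 = 223; E(K, 223) = 182.
C[1]: P[1] ⊕ 182 = 135; E(K, 135) = 94.

C[0] = 182, C[1] = 94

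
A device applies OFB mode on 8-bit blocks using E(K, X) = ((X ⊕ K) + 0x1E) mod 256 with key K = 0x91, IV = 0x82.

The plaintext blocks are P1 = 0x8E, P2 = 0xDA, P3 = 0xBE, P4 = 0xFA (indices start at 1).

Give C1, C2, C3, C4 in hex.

OFB encryption: S_i = E(K, S_{i−1}) with S_{0} = IV; C_i = P_i ⊕ S_i.
C1: S = E(K, 0x82) = 0x31; 0x8E ⊕ 0x31 = 0xBF.
C2: S = E(K, 0x31) = 0xBE; 0xDA ⊕ 0xBE = 0x64.
C3: S = E(K, 0xBE) = 0x4D; 0xBE ⊕ 0x4D = 0xF3.
C4: S = E(K, 0x4D) = 0xFA; 0xFA ⊕ 0xFA = 0x00.

C1 = 0xBF, C2 = 0x64, C3 = 0xF3, C4 = 0x00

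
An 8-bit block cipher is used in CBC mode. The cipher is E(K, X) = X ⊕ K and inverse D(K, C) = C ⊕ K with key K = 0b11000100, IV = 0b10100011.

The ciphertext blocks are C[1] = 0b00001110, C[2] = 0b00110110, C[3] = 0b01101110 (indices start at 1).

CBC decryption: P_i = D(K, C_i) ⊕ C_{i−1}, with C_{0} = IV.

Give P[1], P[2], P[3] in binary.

P[1]: D(K, 0b00001110) = 0b11001010; 0b11001010 ⊕ 0b10100011 = 0b01101001.
P[2]: D(K, 0b00110110) = 0b11110010; 0b11110010 ⊕ 0b00001110 = 0b11111100.
P[3]: D(K, 0b01101110) = 0b10101010; 0b10101010 ⊕ 0b00110110 = 0b10011100.

P[1] = 0b01101001, P[2] = 0b11111100, P[3] = 0b10011100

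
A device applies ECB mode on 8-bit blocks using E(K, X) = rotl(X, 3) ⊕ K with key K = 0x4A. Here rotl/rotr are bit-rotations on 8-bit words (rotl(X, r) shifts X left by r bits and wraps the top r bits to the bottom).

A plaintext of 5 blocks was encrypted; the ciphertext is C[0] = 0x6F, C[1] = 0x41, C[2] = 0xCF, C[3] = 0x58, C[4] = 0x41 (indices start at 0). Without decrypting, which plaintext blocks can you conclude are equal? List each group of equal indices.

ECB encrypts each block independently with the same key, so equal ciphertext blocks imply equal plaintext blocks.
C[1] = C[4] = 0x41, so P[1] = P[4].

P[1] = P[4]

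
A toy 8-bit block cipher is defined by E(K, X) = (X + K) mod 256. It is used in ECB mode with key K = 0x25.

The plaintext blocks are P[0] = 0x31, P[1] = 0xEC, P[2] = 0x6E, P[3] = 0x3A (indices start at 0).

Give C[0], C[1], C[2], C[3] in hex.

C[0] = 0x56, C[1] = 0x11, C[2] = 0x93, C[3] = 0x5F

ECB encryption: C_i = E(K, P_i).
C[0]: E(K, 0x31) = 0x56.
C[1]: E(K, 0xEC) = 0x11.
C[2]: E(K, 0x6E) = 0x93.
C[3]: E(K, 0x3A) = 0x5F.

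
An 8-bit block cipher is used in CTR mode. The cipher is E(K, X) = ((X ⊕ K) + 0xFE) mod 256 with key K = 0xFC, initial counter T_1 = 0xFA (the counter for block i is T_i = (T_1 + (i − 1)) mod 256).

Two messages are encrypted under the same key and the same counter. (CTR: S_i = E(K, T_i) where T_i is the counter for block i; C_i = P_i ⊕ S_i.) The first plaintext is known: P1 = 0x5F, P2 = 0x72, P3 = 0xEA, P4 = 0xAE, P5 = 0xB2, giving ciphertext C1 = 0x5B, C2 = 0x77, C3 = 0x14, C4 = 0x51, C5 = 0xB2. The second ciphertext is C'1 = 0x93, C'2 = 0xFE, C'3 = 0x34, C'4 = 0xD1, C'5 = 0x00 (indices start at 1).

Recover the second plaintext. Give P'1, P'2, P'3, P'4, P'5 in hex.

In CTR with a reused counter, both messages share the same keystream S_i, so C_i ⊕ C'_i = P_i ⊕ P'_i and thus P'_i = P_i ⊕ C_i ⊕ C'_i.
P'1: 0x5F ⊕ 0x5B ⊕ 0x93 = 0x97.
P'2: 0x72 ⊕ 0x77 ⊕ 0xFE = 0xFB.
P'3: 0xEA ⊕ 0x14 ⊕ 0x34 = 0xCA.
P'4: 0xAE ⊕ 0x51 ⊕ 0xD1 = 0x2E.
P'5: 0xB2 ⊕ 0xB2 ⊕ 0x00 = 0x00.

P'1 = 0x97, P'2 = 0xFB, P'3 = 0xCA, P'4 = 0x2E, P'5 = 0x00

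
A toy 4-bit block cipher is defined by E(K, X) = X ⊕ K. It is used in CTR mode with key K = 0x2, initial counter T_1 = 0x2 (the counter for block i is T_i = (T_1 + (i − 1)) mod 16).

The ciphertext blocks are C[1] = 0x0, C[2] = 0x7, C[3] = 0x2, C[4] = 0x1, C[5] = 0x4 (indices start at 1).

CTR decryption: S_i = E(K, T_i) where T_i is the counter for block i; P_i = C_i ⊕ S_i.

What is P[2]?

P[2] = 0x6

P[2]: T = 0x3, S = E(K, T) = 0x1; 0x7 ⊕ 0x1 = 0x6.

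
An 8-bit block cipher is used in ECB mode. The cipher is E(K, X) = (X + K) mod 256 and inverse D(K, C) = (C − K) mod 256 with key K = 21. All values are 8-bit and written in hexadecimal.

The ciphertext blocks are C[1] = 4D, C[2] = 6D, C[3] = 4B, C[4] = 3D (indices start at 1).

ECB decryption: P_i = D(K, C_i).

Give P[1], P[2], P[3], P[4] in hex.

P[1] = 2C, P[2] = 4C, P[3] = 2A, P[4] = 1C

P[1]: D(K, 4D) = 2C.
P[2]: D(K, 6D) = 4C.
P[3]: D(K, 4B) = 2A.
P[4]: D(K, 3D) = 1C.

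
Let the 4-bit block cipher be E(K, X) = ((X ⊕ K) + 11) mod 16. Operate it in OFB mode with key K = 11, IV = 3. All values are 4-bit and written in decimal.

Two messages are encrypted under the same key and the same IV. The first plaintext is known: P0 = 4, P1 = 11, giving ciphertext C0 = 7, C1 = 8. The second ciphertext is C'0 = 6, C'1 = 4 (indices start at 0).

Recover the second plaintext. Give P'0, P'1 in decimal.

In OFB with a reused IV, both messages share the same keystream S_i, so C_i ⊕ C'_i = P_i ⊕ P'_i and thus P'_i = P_i ⊕ C_i ⊕ C'_i.
P'0: 4 ⊕ 7 ⊕ 6 = 5.
P'1: 11 ⊕ 8 ⊕ 4 = 7.

P'0 = 5, P'1 = 7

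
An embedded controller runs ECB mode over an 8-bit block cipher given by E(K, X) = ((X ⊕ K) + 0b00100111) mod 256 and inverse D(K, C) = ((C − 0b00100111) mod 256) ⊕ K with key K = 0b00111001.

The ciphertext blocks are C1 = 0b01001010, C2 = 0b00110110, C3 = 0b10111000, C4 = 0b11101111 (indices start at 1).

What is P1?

P1 = 0b00011010

ECB decryption: P_i = D(K, C_i).
P1: D(K, 0b01001010) = 0b00011010.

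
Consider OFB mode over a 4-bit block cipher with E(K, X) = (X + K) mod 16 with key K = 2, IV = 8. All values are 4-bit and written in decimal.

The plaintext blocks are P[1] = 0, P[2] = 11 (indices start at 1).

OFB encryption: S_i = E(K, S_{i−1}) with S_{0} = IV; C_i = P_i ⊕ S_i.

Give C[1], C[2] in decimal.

C[1] = 10, C[2] = 7

C[1]: S = E(K, 8) = 10; 0 ⊕ 10 = 10.
C[2]: S = E(K, 10) = 12; 11 ⊕ 12 = 7.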